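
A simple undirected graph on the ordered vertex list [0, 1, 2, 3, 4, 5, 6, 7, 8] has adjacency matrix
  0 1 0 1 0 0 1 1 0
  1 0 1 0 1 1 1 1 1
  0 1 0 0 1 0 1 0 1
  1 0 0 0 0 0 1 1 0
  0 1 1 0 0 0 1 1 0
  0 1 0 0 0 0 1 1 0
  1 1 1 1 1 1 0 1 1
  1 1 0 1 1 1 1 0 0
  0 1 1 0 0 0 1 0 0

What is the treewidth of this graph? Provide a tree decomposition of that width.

Treewidth 3.
One optimal decomposition is:
Bags: B1 = {1, 4, 6, 7}  B2 = {1, 5, 6, 7}  B3 = {1, 2, 4, 6}  B4 = {1, 2, 6, 8}  B5 = {0, 1, 6, 7}  B6 = {0, 3, 6, 7}
Tree: B1–B2, B1–B3, B3–B4, B1–B5, B5–B6

The largest bag has 4 vertices, giving width 3; this decomposition certifies tw(G) ≤ 3. Conversely, {1, 2, 6, 8} is a clique of size 4, and the vertices of any clique must share a bag in every tree decomposition; so some bag has ≥ 4 vertices and tw(G) ≥ 3. Combining the bounds, tw(G) = 3.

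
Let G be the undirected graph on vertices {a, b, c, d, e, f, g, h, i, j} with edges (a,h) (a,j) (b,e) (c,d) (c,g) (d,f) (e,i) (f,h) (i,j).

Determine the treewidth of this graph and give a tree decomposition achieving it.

Treewidth 1.
One optimal decomposition is:
Bags: B1 = {b, e}  B2 = {e, i}  B3 = {i, j}  B4 = {a, j}  B5 = {a, h}  B6 = {f, h}  B7 = {d, f}  B8 = {c, d}  B9 = {c, g}
Tree: B1–B2, B2–B3, B3–B4, B4–B5, B5–B6, B6–B7, B7–B8, B8–B9

Every bag has size at most 2, so the width is 2 − 1 = 1 and tw(G) ≤ 1. G has an edge, so its treewidth is at least 1. The upper and lower bounds meet at 1, so that is the treewidth.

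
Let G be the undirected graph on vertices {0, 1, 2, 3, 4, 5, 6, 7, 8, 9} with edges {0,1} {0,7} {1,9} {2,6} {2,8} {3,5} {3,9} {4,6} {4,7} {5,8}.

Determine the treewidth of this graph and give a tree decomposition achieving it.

The largest bag has 3 vertices, giving width 2; this decomposition certifies tw(G) ≤ 2. The edges 9–1–0–7–4–6–2–8–5–3–9 form a cycle, so G is not a tree and its treewidth is at least 2. Therefore the treewidth is 2.

Treewidth 2.
Bags: B1 = {0, 1, 9}  B2 = {0, 7, 9}  B3 = {4, 7, 9}  B4 = {4, 6, 9}  B5 = {2, 6, 9}  B6 = {2, 8, 9}  B7 = {5, 8, 9}  B8 = {3, 5, 9}
Tree: B1–B2, B2–B3, B3–B4, B4–B5, B5–B6, B6–B7, B7–B8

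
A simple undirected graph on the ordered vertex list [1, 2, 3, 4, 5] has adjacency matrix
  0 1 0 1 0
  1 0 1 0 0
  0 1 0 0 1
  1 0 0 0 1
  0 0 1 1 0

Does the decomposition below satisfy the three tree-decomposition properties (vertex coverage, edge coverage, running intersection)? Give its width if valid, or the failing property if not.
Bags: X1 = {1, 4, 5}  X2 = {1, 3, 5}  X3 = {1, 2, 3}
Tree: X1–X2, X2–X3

Every vertex of G appears in some bag (union = {1, 2, 3, 4, 5}); every edge is covered by a bag; and for each vertex v the set of bags containing v is connected in the bag tree. The decomposition is therefore valid. The largest bag has 3 vertices, so the width is 2.

Yes; width 2.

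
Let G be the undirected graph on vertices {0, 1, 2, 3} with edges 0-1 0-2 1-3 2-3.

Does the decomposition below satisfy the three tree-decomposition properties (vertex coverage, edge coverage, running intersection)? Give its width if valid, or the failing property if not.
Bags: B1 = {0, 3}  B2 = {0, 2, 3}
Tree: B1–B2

A tree decomposition must satisfy three properties: every vertex lies in some bag; for every edge, both endpoints lie together in some bag; and for every vertex, the bags containing it form a connected subtree. Here vertex 1 appears in no bag, so the decomposition is invalid.

No — vertex 1 appears in no bag.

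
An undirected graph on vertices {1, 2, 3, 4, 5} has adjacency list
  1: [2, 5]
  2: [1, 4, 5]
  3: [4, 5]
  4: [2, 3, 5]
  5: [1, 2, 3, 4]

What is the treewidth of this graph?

A width-2 tree decomposition is:
Bags: B1 = {3, 4, 5}  B2 = {2, 4, 5}  B3 = {1, 2, 5}
Tree: B1–B2, B2–B3
The largest bag has 3 vertices, giving width 2; this decomposition certifies tw(G) ≤ 2. Conversely, {1, 2, 5} is a clique of size 3, and the vertices of any clique must share a bag in every tree decomposition; so some bag has ≥ 3 vertices and tw(G) ≥ 2. Combining the bounds, tw(G) = 2.

2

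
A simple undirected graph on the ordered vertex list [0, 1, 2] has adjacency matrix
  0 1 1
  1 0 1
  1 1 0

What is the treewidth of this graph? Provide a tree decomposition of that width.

Treewidth 2.
Bags: B1 = {0, 1, 2}
Tree: (single bag)

A single bag containing all 3 vertices is trivially a valid decomposition of width 2. Conversely, {0, 1, 2} is a clique of size 3, and the vertices of any clique must share a bag in every tree decomposition; so some bag has ≥ 3 vertices and tw(G) ≥ 2. Combining the bounds, tw(G) = 2.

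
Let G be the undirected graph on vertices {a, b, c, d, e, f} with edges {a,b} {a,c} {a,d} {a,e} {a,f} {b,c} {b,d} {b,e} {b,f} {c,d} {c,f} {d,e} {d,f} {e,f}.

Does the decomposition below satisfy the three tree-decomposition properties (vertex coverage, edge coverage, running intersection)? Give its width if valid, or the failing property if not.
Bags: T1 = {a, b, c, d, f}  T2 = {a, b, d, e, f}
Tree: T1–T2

Checking the three conditions: (i) the bags cover all of {a, b, c, d, e, f}; (ii) for each edge, some bag contains both endpoints; (iii) the bags containing any fixed vertex form a subtree. All hold, so the decomposition is valid with width 5 − 1 = 4.

Yes; width 4.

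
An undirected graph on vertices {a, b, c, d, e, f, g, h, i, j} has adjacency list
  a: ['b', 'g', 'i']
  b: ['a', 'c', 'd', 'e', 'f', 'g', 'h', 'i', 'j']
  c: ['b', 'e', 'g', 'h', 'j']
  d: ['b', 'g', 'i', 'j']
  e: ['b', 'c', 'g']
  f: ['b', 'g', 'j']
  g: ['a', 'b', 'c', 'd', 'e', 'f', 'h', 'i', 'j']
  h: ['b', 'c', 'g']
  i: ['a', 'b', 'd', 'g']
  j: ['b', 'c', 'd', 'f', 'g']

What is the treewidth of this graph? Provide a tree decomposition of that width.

The largest bag has 4 vertices, giving width 3; this decomposition certifies tw(G) ≤ 3. On the other hand G contains the 4-clique {b, d, g, j}. A clique must lie in a single bag of any decomposition, so no decomposition can have width below 3. Therefore the treewidth is 3.

Treewidth 3.
One optimal decomposition is:
Bags: B1 = {b, d, g, j}  B2 = {b, c, g, j}  B3 = {b, d, g, i}  B4 = {b, f, g, j}  B5 = {a, b, g, i}  B6 = {b, c, g, h}  B7 = {b, c, e, g}
Tree: B1–B2, B1–B3, B1–B4, B3–B5, B2–B6, B2–B7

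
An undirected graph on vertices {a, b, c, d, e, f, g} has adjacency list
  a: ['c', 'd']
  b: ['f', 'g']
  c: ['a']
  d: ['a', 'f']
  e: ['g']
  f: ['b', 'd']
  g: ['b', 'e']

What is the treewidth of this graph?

1

A width-1 tree decomposition is:
Bags: B1 = {e, g}  B2 = {b, g}  B3 = {b, f}  B4 = {d, f}  B5 = {a, d}  B6 = {a, c}
Tree: B1–B2, B2–B3, B3–B4, B4–B5, B5–B6
The largest bag has 2 vertices, giving width 1; this decomposition certifies tw(G) ≤ 1. Any graph with an edge has treewidth ≥ 1, and G has the edge e–g. Hence tw(G) = 1 exactly.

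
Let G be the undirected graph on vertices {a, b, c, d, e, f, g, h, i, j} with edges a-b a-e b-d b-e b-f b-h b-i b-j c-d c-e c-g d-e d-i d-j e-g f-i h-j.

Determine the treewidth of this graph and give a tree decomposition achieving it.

The largest bag has 3 vertices, giving width 2; this decomposition certifies tw(G) ≤ 2. On the other hand G contains the 3-clique {c, e, g}. A clique must lie in a single bag of any decomposition, so no decomposition can have width below 2. Hence tw(G) = 2 exactly.

Treewidth 2.
One optimal decomposition is:
Bags: B1 = {b, d, i}  B2 = {b, d, e}  B3 = {b, d, j}  B4 = {a, b, e}  B5 = {b, h, j}  B6 = {c, d, e}  B7 = {c, e, g}  B8 = {b, f, i}
Tree: B1–B2, B1–B3, B2–B4, B3–B5, B2–B6, B6–B7, B1–B8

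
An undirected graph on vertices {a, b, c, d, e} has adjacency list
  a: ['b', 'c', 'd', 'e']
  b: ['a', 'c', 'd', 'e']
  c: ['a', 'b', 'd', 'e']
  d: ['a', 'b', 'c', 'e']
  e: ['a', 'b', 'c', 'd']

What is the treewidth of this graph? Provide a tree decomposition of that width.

A single bag containing all 5 vertices is trivially a valid decomposition of width 4. Conversely, {a, b, c, d, e} is a clique of size 5, and the vertices of any clique must share a bag in every tree decomposition; so some bag has ≥ 5 vertices and tw(G) ≥ 4. Therefore the treewidth is 4.

Treewidth 4.
One such decomposition:
Bags: B1 = {a, b, c, d, e}
Tree: (single bag)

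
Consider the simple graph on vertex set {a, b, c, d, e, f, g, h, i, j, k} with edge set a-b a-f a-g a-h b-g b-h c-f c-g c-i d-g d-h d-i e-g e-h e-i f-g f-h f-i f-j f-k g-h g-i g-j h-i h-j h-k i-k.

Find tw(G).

A width-3 tree decomposition is:
Bags: B1 = {a, f, g, h}  B2 = {f, g, h, i}  B3 = {a, b, g, h}  B4 = {f, g, h, j}  B5 = {c, f, g, i}  B6 = {f, h, i, k}  B7 = {d, g, h, i}  B8 = {e, g, h, i}
Tree: B1–B2, B1–B3, B1–B4, B2–B5, B2–B6, B2–B7, B7–B8
Every bag has size at most 4, so the width is 4 − 1 = 3 and tw(G) ≤ 3. Conversely, {d, g, h, i} is a clique of size 4, and the vertices of any clique must share a bag in every tree decomposition; so some bag has ≥ 4 vertices and tw(G) ≥ 3. Combining the bounds, tw(G) = 3.

3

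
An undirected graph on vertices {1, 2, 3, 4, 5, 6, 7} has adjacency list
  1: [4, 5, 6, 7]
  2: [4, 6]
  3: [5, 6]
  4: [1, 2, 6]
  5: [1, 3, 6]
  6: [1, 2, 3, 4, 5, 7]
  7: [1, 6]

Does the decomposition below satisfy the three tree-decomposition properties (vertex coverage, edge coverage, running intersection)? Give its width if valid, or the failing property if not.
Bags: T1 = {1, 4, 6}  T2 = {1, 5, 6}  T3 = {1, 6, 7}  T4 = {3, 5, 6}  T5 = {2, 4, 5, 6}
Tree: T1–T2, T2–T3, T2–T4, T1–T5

A tree decomposition must satisfy three properties: every vertex lies in some bag; for every edge, both endpoints lie together in some bag; and for every vertex, the bags containing it form a connected subtree. Here bags containing vertex 5 are not connected in the tree, so the decomposition is invalid.

No — bags containing vertex 5 are not connected in the tree.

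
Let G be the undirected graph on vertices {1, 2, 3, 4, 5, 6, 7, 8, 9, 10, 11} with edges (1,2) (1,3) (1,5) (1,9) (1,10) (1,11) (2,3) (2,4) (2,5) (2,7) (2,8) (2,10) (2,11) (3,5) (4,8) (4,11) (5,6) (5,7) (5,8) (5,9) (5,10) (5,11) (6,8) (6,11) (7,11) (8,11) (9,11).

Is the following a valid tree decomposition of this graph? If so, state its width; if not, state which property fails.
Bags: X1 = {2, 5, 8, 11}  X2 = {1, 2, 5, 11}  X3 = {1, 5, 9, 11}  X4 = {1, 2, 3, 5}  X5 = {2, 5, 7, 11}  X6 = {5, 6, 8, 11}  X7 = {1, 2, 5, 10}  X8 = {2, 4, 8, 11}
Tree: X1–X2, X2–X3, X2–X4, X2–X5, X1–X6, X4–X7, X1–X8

Checking the three conditions: (i) the bags cover all of {1, 2, 3, 4, 5, 6, 7, 8, 9, 10, 11}; (ii) for each edge, some bag contains both endpoints; (iii) the bags containing any fixed vertex form a subtree. All hold, so the decomposition is valid with width 4 − 1 = 3.

Yes; width 3.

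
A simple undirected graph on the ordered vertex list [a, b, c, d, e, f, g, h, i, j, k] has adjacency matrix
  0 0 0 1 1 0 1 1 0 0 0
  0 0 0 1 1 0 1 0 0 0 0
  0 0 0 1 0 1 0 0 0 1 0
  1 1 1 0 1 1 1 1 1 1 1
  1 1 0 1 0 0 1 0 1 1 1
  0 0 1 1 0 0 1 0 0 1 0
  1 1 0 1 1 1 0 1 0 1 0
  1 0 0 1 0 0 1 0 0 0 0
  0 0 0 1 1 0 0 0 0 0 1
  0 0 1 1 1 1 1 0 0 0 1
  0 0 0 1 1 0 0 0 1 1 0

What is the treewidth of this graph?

3

A width-3 tree decomposition is:
Bags: B1 = {d, e, g, j}  B2 = {d, f, g, j}  B3 = {a, d, e, g}  B4 = {a, d, g, h}  B5 = {b, d, e, g}  B6 = {d, e, j, k}  B7 = {d, e, i, k}  B8 = {c, d, f, j}
Tree: B1–B2, B1–B3, B3–B4, B3–B5, B1–B6, B6–B7, B2–B8
The largest bag has 4 vertices, giving width 3; this decomposition certifies tw(G) ≤ 3. Conversely, {d, e, g, j} is a clique of size 4, and the vertices of any clique must share a bag in every tree decomposition; so some bag has ≥ 4 vertices and tw(G) ≥ 3. Combining the bounds, tw(G) = 3.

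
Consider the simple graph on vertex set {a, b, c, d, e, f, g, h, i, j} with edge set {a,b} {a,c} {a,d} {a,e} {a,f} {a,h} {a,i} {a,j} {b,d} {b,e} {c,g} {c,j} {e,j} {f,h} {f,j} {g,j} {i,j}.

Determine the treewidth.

A width-2 tree decomposition is:
Bags: B1 = {a, e, j}  B2 = {a, f, j}  B3 = {a, c, j}  B4 = {a, f, h}  B5 = {a, b, e}  B6 = {c, g, j}  B7 = {a, b, d}  B8 = {a, i, j}
Tree: B1–B2, B1–B3, B2–B4, B1–B5, B3–B6, B5–B7, B2–B8
Each bag holds 3 vertices, so the decomposition has width 2, which upper-bounds the treewidth. For the lower bound, the 3 vertices {c, g, j} are pairwise adjacent, and any tree decomposition puts a clique entirely inside one bag — forcing width ≥ 2. Therefore the treewidth is 2.

2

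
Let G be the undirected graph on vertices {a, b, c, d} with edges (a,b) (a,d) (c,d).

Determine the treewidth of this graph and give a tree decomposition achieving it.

Every bag has size at most 2, so the width is 2 − 1 = 1 and tw(G) ≤ 1. Since G has at least one edge (e.g. b–a), it is not an edgeless graph, so tw(G) ≥ 1. Hence tw(G) = 1 exactly.

Treewidth 1.
Bags: B1 = {a, b}  B2 = {a, d}  B3 = {c, d}
Tree: B1–B2, B2–B3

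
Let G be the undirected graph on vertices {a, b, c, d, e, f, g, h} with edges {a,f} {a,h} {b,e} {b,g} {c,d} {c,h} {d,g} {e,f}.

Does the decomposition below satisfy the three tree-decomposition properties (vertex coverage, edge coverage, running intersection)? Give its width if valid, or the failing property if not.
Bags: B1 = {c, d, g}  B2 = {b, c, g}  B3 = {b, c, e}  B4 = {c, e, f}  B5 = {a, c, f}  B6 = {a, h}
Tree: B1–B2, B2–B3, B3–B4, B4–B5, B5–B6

No — edge (c,h) lies in no bag.

A tree decomposition must satisfy three properties: every vertex lies in some bag; for every edge, both endpoints lie together in some bag; and for every vertex, the bags containing it form a connected subtree. Here edge (c,h) lies in no bag, so the decomposition is invalid.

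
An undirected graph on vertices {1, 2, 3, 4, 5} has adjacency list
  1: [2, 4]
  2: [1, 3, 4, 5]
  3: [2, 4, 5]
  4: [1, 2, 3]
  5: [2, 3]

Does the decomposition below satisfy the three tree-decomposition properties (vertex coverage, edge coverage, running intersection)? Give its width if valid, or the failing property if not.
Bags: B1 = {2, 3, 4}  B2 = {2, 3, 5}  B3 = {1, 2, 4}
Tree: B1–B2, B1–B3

Yes; width 2.

Checking the three conditions: (i) the bags cover all of {1, 2, 3, 4, 5}; (ii) for each edge, some bag contains both endpoints; (iii) the bags containing any fixed vertex form a subtree. All hold, so the decomposition is valid with width 3 − 1 = 2.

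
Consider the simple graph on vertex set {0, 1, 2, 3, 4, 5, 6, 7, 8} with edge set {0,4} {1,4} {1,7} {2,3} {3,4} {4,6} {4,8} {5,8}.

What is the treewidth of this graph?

1

A width-1 tree decomposition is:
Bags: B1 = {1, 4}  B2 = {4, 8}  B3 = {3, 4}  B4 = {1, 7}  B5 = {2, 3}  B6 = {5, 8}  B7 = {4, 6}  B8 = {0, 4}
Tree: B1–B2, B2–B3, B1–B4, B3–B5, B2–B6, B2–B7, B2–B8
The largest bag has 2 vertices, giving width 1; this decomposition certifies tw(G) ≤ 1. Any graph with an edge has treewidth ≥ 1, and G has the edge 1–4. The upper and lower bounds meet at 1, so that is the treewidth.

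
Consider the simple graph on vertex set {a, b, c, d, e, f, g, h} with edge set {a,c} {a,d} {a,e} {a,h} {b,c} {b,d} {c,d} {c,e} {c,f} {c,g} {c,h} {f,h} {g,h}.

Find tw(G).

2

A width-2 tree decomposition is:
Bags: B1 = {a, c, h}  B2 = {c, f, h}  B3 = {c, g, h}  B4 = {a, c, d}  B5 = {a, c, e}  B6 = {b, c, d}
Tree: B1–B2, B2–B3, B1–B4, B4–B5, B4–B6
The largest bag has 3 vertices, giving width 2; this decomposition certifies tw(G) ≤ 2. On the other hand G contains the 3-clique {a, c, d}. A clique must lie in a single bag of any decomposition, so no decomposition can have width below 2. Combining the bounds, tw(G) = 2.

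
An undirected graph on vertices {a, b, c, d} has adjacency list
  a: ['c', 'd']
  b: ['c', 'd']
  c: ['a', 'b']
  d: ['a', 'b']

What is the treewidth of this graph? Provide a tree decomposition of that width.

Each bag holds 3 vertices, so the decomposition has width 2, which upper-bounds the treewidth. For the lower bound, G contains the cycle d–b–c–a–d, so G is not a forest; only forests have treewidth ≤ 1, hence tw(G) ≥ 2. The upper and lower bounds meet at 2, so that is the treewidth.

Treewidth 2.
One optimal decomposition is:
Bags: B1 = {b, c, d}  B2 = {a, c, d}
Tree: B1–B2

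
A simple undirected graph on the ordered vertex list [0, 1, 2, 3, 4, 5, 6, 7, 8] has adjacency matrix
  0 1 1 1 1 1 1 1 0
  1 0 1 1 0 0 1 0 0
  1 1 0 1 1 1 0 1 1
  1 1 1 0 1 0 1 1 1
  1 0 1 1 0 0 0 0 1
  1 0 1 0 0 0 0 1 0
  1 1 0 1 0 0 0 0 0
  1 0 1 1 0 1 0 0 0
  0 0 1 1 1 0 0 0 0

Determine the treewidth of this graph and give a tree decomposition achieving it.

Each bag holds 4 vertices, so the decomposition has width 3, which upper-bounds the treewidth. For the lower bound, the 4 vertices {0, 1, 2, 3} are pairwise adjacent, and any tree decomposition puts a clique entirely inside one bag — forcing width ≥ 3. Hence tw(G) = 3 exactly.

Treewidth 3.
Bags: B1 = {0, 1, 2, 3}  B2 = {0, 2, 3, 7}  B3 = {0, 2, 5, 7}  B4 = {0, 2, 3, 4}  B5 = {0, 1, 3, 6}  B6 = {2, 3, 4, 8}
Tree: B1–B2, B2–B3, B2–B4, B1–B5, B4–B6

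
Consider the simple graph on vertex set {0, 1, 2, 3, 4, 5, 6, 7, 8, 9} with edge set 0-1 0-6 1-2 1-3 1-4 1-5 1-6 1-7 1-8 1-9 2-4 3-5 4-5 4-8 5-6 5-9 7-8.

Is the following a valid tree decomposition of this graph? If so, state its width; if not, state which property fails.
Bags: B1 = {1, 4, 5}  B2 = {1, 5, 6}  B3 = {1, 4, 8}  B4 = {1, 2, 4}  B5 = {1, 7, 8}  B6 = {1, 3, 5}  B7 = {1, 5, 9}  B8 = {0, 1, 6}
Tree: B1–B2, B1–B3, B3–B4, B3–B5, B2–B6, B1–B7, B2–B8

Yes; width 2.

Every vertex of G appears in some bag (union = {0, 1, 2, 3, 4, 5, 6, 7, 8, 9}); every edge is covered by a bag; and for each vertex v the set of bags containing v is connected in the bag tree. The decomposition is therefore valid. The largest bag has 3 vertices, so the width is 2.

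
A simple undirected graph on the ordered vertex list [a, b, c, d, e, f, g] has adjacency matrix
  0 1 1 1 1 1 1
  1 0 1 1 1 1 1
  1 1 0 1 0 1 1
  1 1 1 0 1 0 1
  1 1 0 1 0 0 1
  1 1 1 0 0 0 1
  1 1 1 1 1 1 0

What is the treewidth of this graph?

A width-4 tree decomposition is:
Bags: B1 = {a, b, c, d, g}  B2 = {a, b, c, f, g}  B3 = {a, b, d, e, g}
Tree: B1–B2, B1–B3
The largest bag has 5 vertices, giving width 4; this decomposition certifies tw(G) ≤ 4. Conversely, {a, b, d, e, g} is a clique of size 5, and the vertices of any clique must share a bag in every tree decomposition; so some bag has ≥ 5 vertices and tw(G) ≥ 4. Hence tw(G) = 4 exactly.

4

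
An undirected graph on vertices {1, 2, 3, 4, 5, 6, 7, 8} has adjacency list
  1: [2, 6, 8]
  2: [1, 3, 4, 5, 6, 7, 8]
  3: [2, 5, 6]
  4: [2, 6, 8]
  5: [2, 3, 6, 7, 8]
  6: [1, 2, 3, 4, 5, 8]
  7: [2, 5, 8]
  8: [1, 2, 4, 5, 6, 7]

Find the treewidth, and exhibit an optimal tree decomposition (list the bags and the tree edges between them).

Every bag has size at most 4, so the width is 4 − 1 = 3 and tw(G) ≤ 3. For the lower bound, the 4 vertices {1, 2, 6, 8} are pairwise adjacent, and any tree decomposition puts a clique entirely inside one bag — forcing width ≥ 3. Therefore the treewidth is 3.

Treewidth 3.
One such decomposition:
Bags: B1 = {2, 5, 6, 8}  B2 = {2, 3, 5, 6}  B3 = {1, 2, 6, 8}  B4 = {2, 5, 7, 8}  B5 = {2, 4, 6, 8}
Tree: B1–B2, B1–B3, B1–B4, B3–B5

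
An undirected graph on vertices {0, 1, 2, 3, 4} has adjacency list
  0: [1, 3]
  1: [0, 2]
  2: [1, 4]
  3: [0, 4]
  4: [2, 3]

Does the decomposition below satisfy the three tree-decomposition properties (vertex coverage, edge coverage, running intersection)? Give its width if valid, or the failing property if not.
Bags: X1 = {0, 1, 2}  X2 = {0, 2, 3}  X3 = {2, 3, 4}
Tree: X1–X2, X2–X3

Yes; width 2.

Vertex coverage: the bags together contain {0, 1, 2, 3, 4}, the full vertex set. Edge coverage: each edge of G has both endpoints in at least one bag. Running intersection: for every vertex, the bags containing it form a connected subtree. All three properties hold, so this is a valid tree decomposition of width max|bag| − 1 = 2, and hence tw(G) ≤ 2.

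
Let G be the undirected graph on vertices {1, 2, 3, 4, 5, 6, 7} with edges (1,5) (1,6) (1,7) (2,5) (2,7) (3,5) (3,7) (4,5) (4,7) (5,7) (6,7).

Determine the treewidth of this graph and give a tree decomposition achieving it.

Each bag holds 3 vertices, so the decomposition has width 2, which upper-bounds the treewidth. For the lower bound, the 3 vertices {1, 5, 7} are pairwise adjacent, and any tree decomposition puts a clique entirely inside one bag — forcing width ≥ 2. Therefore the treewidth is 2.

Treewidth 2.
One such decomposition:
Bags: B1 = {1, 6, 7}  B2 = {1, 5, 7}  B3 = {2, 5, 7}  B4 = {3, 5, 7}  B5 = {4, 5, 7}
Tree: B1–B2, B2–B3, B2–B4, B4–B5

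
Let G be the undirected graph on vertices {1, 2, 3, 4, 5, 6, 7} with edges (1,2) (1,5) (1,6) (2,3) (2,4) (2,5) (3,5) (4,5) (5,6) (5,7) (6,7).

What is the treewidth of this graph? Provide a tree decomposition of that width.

Every bag has size at most 3, so the width is 3 − 1 = 2 and tw(G) ≤ 2. Conversely, {1, 2, 5} is a clique of size 3, and the vertices of any clique must share a bag in every tree decomposition; so some bag has ≥ 3 vertices and tw(G) ≥ 2. Therefore the treewidth is 2.

Treewidth 2.
One such decomposition:
Bags: B1 = {1, 5, 6}  B2 = {5, 6, 7}  B3 = {1, 2, 5}  B4 = {2, 3, 5}  B5 = {2, 4, 5}
Tree: B1–B2, B1–B3, B3–B4, B4–B5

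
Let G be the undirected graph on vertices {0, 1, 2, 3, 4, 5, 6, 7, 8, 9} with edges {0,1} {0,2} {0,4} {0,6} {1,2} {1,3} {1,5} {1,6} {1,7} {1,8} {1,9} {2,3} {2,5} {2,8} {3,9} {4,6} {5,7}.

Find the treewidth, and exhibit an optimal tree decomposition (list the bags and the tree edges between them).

Treewidth 2.
Bags: B1 = {0, 1, 2}  B2 = {1, 2, 3}  B3 = {0, 1, 6}  B4 = {0, 4, 6}  B5 = {1, 3, 9}  B6 = {1, 2, 8}  B7 = {1, 2, 5}  B8 = {1, 5, 7}
Tree: B1–B2, B1–B3, B3–B4, B2–B5, B2–B6, B6–B7, B7–B8

The largest bag has 3 vertices, giving width 2; this decomposition certifies tw(G) ≤ 2. For the lower bound, the 3 vertices {1, 3, 9} are pairwise adjacent, and any tree decomposition puts a clique entirely inside one bag — forcing width ≥ 2. Combining the bounds, tw(G) = 2.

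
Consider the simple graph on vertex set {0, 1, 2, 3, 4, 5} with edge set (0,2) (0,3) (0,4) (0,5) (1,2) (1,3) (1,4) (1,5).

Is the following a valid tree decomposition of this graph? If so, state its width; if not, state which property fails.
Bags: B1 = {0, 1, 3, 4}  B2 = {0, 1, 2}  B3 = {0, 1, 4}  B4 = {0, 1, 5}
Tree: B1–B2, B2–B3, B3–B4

A tree decomposition must satisfy three properties: every vertex lies in some bag; for every edge, both endpoints lie together in some bag; and for every vertex, the bags containing it form a connected subtree. Here bags containing vertex 4 are not connected in the tree, so the decomposition is invalid.

No — bags containing vertex 4 are not connected in the tree.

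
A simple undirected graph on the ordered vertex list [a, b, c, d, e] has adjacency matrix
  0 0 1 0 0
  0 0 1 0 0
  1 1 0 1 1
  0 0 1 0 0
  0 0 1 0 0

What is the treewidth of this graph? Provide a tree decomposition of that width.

Treewidth 1.
One optimal decomposition is:
Bags: B1 = {c, e}  B2 = {b, c}  B3 = {c, d}  B4 = {a, c}
Tree: B1–B2, B2–B3, B2–B4

Each bag holds 2 vertices, so the decomposition has width 1, which upper-bounds the treewidth. G has an edge, so its treewidth is at least 1. Therefore the treewidth is 1.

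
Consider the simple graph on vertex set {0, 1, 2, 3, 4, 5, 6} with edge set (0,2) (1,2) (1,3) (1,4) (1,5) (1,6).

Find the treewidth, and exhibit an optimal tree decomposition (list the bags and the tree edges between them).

Every bag has size at most 2, so the width is 2 − 1 = 1 and tw(G) ≤ 1. Since G has at least one edge (e.g. 1–2), it is not an edgeless graph, so tw(G) ≥ 1. Hence tw(G) = 1 exactly.

Treewidth 1.
One such decomposition:
Bags: B1 = {1, 2}  B2 = {1, 4}  B3 = {1, 6}  B4 = {1, 5}  B5 = {1, 3}  B6 = {0, 2}
Tree: B1–B2, B1–B3, B2–B4, B2–B5, B1–B6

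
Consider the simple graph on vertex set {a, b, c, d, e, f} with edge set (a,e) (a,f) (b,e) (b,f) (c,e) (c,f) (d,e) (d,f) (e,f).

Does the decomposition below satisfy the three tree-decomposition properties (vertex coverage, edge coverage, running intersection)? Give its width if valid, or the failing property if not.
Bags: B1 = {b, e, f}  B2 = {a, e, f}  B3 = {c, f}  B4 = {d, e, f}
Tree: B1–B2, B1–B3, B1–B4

No — edge (e,c) lies in no bag.

A tree decomposition must satisfy three properties: every vertex lies in some bag; for every edge, both endpoints lie together in some bag; and for every vertex, the bags containing it form a connected subtree. Here edge (e,c) lies in no bag, so the decomposition is invalid.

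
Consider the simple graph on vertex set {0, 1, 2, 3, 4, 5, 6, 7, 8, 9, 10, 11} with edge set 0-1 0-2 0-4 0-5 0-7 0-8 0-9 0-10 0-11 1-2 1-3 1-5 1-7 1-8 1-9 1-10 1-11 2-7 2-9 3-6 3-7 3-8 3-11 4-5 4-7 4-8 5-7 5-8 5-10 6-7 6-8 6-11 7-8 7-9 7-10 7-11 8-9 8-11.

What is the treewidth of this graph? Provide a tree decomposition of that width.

Every bag has size at most 5, so the width is 5 − 1 = 4 and tw(G) ≤ 4. Conversely, {0, 1, 7, 8, 9} is a clique of size 5, and the vertices of any clique must share a bag in every tree decomposition; so some bag has ≥ 5 vertices and tw(G) ≥ 4. Therefore the treewidth is 4.

Treewidth 4.
One such decomposition:
Bags: B1 = {0, 1, 7, 8, 11}  B2 = {0, 1, 5, 7, 8}  B3 = {1, 3, 7, 8, 11}  B4 = {0, 1, 7, 8, 9}  B5 = {0, 1, 5, 7, 10}  B6 = {3, 6, 7, 8, 11}  B7 = {0, 4, 5, 7, 8}  B8 = {0, 1, 2, 7, 9}
Tree: B1–B2, B1–B3, B2–B4, B2–B5, B3–B6, B2–B7, B4–B8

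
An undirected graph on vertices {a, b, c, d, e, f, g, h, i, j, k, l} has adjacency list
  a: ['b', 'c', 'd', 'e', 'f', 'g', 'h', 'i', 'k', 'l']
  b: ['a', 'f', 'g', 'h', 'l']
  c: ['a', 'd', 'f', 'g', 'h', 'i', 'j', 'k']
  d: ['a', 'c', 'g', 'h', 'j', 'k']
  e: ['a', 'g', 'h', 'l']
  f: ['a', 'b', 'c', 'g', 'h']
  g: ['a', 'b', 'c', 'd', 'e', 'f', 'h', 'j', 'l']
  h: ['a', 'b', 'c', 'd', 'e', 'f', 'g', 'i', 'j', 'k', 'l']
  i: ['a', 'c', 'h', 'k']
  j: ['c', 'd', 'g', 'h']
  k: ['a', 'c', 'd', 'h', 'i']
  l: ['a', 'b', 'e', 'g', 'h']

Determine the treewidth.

4

A width-4 tree decomposition is:
Bags: B1 = {a, c, d, h, k}  B2 = {a, c, d, g, h}  B3 = {c, d, g, h, j}  B4 = {a, c, f, g, h}  B5 = {a, c, h, i, k}  B6 = {a, b, f, g, h}  B7 = {a, b, g, h, l}  B8 = {a, e, g, h, l}
Tree: B1–B2, B2–B3, B2–B4, B1–B5, B4–B6, B6–B7, B7–B8
The largest bag has 5 vertices, giving width 4; this decomposition certifies tw(G) ≤ 4. Conversely, {c, d, g, h, j} is a clique of size 5, and the vertices of any clique must share a bag in every tree decomposition; so some bag has ≥ 5 vertices and tw(G) ≥ 4. Therefore the treewidth is 4.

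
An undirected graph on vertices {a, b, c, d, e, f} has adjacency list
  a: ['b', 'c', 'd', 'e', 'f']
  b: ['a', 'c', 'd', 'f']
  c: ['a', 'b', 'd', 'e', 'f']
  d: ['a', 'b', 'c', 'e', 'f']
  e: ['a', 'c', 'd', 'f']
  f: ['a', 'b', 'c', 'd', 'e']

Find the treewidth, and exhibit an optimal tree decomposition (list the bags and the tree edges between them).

Every bag has size at most 5, so the width is 5 − 1 = 4 and tw(G) ≤ 4. On the other hand G contains the 5-clique {a, c, d, e, f}. A clique must lie in a single bag of any decomposition, so no decomposition can have width below 4. Therefore the treewidth is 4.

Treewidth 4.
Bags: B1 = {a, c, d, e, f}  B2 = {a, b, c, d, f}
Tree: B1–B2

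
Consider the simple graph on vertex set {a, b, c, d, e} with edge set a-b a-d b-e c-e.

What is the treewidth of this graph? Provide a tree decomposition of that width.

The largest bag has 2 vertices, giving width 1; this decomposition certifies tw(G) ≤ 1. Since G has at least one edge (e.g. b–e), it is not an edgeless graph, so tw(G) ≥ 1. Hence tw(G) = 1 exactly.

Treewidth 1.
One such decomposition:
Bags: B1 = {b, e}  B2 = {a, b}  B3 = {a, d}  B4 = {c, e}
Tree: B1–B2, B2–B3, B1–B4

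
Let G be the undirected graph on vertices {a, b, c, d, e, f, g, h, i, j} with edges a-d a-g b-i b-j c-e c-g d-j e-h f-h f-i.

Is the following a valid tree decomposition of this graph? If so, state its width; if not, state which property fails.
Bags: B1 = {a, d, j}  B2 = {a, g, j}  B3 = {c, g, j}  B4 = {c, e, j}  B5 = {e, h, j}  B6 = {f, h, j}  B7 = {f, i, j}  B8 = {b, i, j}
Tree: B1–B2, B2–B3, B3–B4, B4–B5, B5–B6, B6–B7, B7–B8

Checking the three conditions: (i) the bags cover all of {a, b, c, d, e, f, g, h, i, j}; (ii) for each edge, some bag contains both endpoints; (iii) the bags containing any fixed vertex form a subtree. All hold, so the decomposition is valid with width 3 − 1 = 2.

Yes; width 2.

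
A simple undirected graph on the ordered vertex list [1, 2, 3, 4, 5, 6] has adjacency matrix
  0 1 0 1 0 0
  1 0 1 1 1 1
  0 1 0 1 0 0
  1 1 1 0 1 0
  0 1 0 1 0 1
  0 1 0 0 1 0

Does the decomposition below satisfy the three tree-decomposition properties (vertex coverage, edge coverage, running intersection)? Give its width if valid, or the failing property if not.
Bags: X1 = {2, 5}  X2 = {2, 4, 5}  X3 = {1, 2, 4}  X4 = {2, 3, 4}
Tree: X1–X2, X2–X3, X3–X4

No — vertex 6 appears in no bag.

A tree decomposition must satisfy three properties: every vertex lies in some bag; for every edge, both endpoints lie together in some bag; and for every vertex, the bags containing it form a connected subtree. Here vertex 6 appears in no bag, so the decomposition is invalid.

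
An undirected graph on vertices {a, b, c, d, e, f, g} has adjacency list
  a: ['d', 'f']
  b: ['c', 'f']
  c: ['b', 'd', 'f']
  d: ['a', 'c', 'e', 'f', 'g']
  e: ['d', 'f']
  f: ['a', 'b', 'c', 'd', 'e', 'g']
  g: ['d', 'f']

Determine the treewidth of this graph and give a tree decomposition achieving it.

Treewidth 2.
One such decomposition:
Bags: B1 = {d, f, g}  B2 = {c, d, f}  B3 = {b, c, f}  B4 = {a, d, f}  B5 = {d, e, f}
Tree: B1–B2, B2–B3, B2–B4, B2–B5

The largest bag has 3 vertices, giving width 2; this decomposition certifies tw(G) ≤ 2. For the lower bound, the 3 vertices {d, f, g} are pairwise adjacent, and any tree decomposition puts a clique entirely inside one bag — forcing width ≥ 2. Therefore the treewidth is 2.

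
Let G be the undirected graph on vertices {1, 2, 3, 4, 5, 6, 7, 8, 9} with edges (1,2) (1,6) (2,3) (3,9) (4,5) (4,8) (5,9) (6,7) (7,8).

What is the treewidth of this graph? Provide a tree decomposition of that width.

Treewidth 2.
One such decomposition:
Bags: B1 = {4, 5, 8}  B2 = {5, 8, 9}  B3 = {3, 8, 9}  B4 = {2, 3, 8}  B5 = {1, 2, 8}  B6 = {1, 6, 8}  B7 = {6, 7, 8}
Tree: B1–B2, B2–B3, B3–B4, B4–B5, B5–B6, B6–B7

The largest bag has 3 vertices, giving width 2; this decomposition certifies tw(G) ≤ 2. For the lower bound, G contains the cycle 8–4–5–9–3–2–1–6–7–8, so G is not a forest; only forests have treewidth ≤ 1, hence tw(G) ≥ 2. Hence tw(G) = 2 exactly.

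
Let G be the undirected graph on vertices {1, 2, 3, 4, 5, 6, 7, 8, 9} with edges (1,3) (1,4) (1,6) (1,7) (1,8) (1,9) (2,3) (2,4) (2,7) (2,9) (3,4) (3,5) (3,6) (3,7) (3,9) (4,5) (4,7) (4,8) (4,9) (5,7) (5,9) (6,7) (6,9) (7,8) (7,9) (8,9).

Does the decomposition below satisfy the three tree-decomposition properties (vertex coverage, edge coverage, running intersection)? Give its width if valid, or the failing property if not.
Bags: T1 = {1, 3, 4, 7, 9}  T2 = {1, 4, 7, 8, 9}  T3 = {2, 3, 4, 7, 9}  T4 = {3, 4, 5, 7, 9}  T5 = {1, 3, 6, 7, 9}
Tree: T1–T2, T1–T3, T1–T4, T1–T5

Every vertex of G appears in some bag (union = {1, 2, 3, 4, 5, 6, 7, 8, 9}); every edge is covered by a bag; and for each vertex v the set of bags containing v is connected in the bag tree. The decomposition is therefore valid. The largest bag has 5 vertices, so the width is 4.

Yes; width 4.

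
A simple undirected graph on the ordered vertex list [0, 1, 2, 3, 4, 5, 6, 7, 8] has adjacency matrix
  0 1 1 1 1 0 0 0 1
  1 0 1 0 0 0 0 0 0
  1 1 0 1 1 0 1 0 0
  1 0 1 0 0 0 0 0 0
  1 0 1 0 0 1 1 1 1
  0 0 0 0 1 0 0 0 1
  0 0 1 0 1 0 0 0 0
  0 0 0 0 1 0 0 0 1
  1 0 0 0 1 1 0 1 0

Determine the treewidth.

2

A width-2 tree decomposition is:
Bags: B1 = {0, 1, 2}  B2 = {0, 2, 4}  B3 = {0, 4, 8}  B4 = {4, 7, 8}  B5 = {4, 5, 8}  B6 = {2, 4, 6}  B7 = {0, 2, 3}
Tree: B1–B2, B2–B3, B3–B4, B4–B5, B2–B6, B1–B7
Every bag has size at most 3, so the width is 3 − 1 = 2 and tw(G) ≤ 2. Conversely, {0, 1, 2} is a clique of size 3, and the vertices of any clique must share a bag in every tree decomposition; so some bag has ≥ 3 vertices and tw(G) ≥ 2. Therefore the treewidth is 2.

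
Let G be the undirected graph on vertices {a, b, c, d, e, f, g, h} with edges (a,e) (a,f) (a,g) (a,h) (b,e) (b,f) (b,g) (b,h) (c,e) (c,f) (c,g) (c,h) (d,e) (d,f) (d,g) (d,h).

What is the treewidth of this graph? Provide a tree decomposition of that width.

Treewidth 4.
Bags: B1 = {c, e, f, g, h}  B2 = {b, e, f, g, h}  B3 = {d, e, f, g, h}  B4 = {a, e, f, g, h}
Tree: B1–B2, B2–B3, B3–B4

Each bag holds 5 vertices, so the decomposition has width 4, which upper-bounds the treewidth. For the lower bound: the 5 vertex sets {c,f}, {b,h}, {d,e}, {g}, {a} are disjoint, each induces a connected subgraph, and every pair is joined by at least one edge of G. Contracting each set to a single vertex therefore yields K_{5} as a minor, and since treewidth is minor-monotone, tw(G) ≥ tw(K_{5}) = 4. The upper and lower bounds meet at 4, so that is the treewidth.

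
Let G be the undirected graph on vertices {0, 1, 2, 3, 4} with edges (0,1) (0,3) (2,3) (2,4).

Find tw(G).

1

A width-1 tree decomposition is:
Bags: B1 = {0, 1}  B2 = {0, 3}  B3 = {2, 3}  B4 = {2, 4}
Tree: B1–B2, B2–B3, B3–B4
Every bag has size at most 2, so the width is 2 − 1 = 1 and tw(G) ≤ 1. G has an edge, so its treewidth is at least 1. Hence tw(G) = 1 exactly.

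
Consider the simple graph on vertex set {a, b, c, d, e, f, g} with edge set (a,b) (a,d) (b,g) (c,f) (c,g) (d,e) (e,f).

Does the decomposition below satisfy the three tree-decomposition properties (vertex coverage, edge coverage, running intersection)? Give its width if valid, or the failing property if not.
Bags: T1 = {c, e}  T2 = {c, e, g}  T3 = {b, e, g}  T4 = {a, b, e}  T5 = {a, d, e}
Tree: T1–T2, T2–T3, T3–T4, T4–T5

No — vertex f appears in no bag.

A tree decomposition must satisfy three properties: every vertex lies in some bag; for every edge, both endpoints lie together in some bag; and for every vertex, the bags containing it form a connected subtree. Here vertex f appears in no bag, so the decomposition is invalid.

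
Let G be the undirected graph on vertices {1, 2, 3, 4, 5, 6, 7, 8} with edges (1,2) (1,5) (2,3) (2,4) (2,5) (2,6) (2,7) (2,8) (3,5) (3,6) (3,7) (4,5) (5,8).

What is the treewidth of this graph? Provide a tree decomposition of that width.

Every bag has size at most 3, so the width is 3 − 1 = 2 and tw(G) ≤ 2. On the other hand G contains the 3-clique {2, 5, 8}. A clique must lie in a single bag of any decomposition, so no decomposition can have width below 2. Therefore the treewidth is 2.

Treewidth 2.
One such decomposition:
Bags: B1 = {1, 2, 5}  B2 = {2, 3, 5}  B3 = {2, 4, 5}  B4 = {2, 3, 7}  B5 = {2, 3, 6}  B6 = {2, 5, 8}
Tree: B1–B2, B2–B3, B2–B4, B4–B5, B2–B6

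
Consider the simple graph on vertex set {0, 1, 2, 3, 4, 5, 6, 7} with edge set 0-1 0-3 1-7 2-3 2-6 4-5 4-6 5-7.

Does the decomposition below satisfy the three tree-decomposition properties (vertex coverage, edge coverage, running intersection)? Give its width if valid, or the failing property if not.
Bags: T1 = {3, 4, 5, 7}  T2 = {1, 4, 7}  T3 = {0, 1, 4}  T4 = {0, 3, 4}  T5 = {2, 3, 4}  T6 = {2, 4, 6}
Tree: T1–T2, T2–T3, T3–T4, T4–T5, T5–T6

A tree decomposition must satisfy three properties: every vertex lies in some bag; for every edge, both endpoints lie together in some bag; and for every vertex, the bags containing it form a connected subtree. Here bags containing vertex 3 are not connected in the tree, so the decomposition is invalid.

No — bags containing vertex 3 are not connected in the tree.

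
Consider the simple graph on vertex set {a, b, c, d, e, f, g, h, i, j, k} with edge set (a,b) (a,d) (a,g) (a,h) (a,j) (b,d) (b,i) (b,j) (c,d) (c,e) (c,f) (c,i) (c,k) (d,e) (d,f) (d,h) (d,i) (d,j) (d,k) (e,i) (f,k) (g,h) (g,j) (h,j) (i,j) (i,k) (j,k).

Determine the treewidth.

3

A width-3 tree decomposition is:
Bags: B1 = {a, d, h, j}  B2 = {a, b, d, j}  B3 = {b, d, i, j}  B4 = {d, i, j, k}  B5 = {c, d, i, k}  B6 = {c, d, f, k}  B7 = {a, g, h, j}  B8 = {c, d, e, i}
Tree: B1–B2, B2–B3, B3–B4, B4–B5, B5–B6, B1–B7, B5–B8
The largest bag has 4 vertices, giving width 3; this decomposition certifies tw(G) ≤ 3. For the lower bound, the 4 vertices {a, d, h, j} are pairwise adjacent, and any tree decomposition puts a clique entirely inside one bag — forcing width ≥ 3. The upper and lower bounds meet at 3, so that is the treewidth.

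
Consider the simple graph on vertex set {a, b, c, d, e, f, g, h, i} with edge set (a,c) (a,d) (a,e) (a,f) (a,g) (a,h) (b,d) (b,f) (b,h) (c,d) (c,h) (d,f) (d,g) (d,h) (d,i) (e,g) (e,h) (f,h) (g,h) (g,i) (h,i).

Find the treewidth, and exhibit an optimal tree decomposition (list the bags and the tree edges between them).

Treewidth 3.
One optimal decomposition is:
Bags: B1 = {a, d, g, h}  B2 = {a, d, f, h}  B3 = {b, d, f, h}  B4 = {d, g, h, i}  B5 = {a, e, g, h}  B6 = {a, c, d, h}
Tree: B1–B2, B2–B3, B1–B4, B1–B5, B1–B6

Every bag has size at most 4, so the width is 4 − 1 = 3 and tw(G) ≤ 3. For the lower bound, the 4 vertices {a, d, g, h} are pairwise adjacent, and any tree decomposition puts a clique entirely inside one bag — forcing width ≥ 3. Hence tw(G) = 3 exactly.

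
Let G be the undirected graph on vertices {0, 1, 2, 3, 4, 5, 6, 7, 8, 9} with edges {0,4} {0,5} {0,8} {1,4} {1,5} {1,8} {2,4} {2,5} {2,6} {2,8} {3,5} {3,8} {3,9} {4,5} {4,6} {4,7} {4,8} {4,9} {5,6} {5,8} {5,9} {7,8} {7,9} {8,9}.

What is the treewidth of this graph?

A width-3 tree decomposition is:
Bags: B1 = {1, 4, 5, 8}  B2 = {2, 4, 5, 8}  B3 = {4, 5, 8, 9}  B4 = {0, 4, 5, 8}  B5 = {3, 5, 8, 9}  B6 = {2, 4, 5, 6}  B7 = {4, 7, 8, 9}
Tree: B1–B2, B1–B3, B3–B4, B3–B5, B2–B6, B3–B7
Each bag holds 4 vertices, so the decomposition has width 3, which upper-bounds the treewidth. Conversely, {3, 5, 8, 9} is a clique of size 4, and the vertices of any clique must share a bag in every tree decomposition; so some bag has ≥ 4 vertices and tw(G) ≥ 3. Therefore the treewidth is 3.

3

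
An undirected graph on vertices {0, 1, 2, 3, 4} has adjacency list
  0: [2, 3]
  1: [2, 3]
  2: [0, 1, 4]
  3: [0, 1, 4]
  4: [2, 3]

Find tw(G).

2

A width-2 tree decomposition is:
Bags: B1 = {2, 3, 4}  B2 = {0, 2, 3}  B3 = {1, 2, 3}
Tree: B1–B2, B2–B3
Each bag holds 3 vertices, so the decomposition has width 2, which upper-bounds the treewidth. The edges 2–4–3–0–2 form a cycle, so G is not a tree and its treewidth is at least 2. Combining the bounds, tw(G) = 2.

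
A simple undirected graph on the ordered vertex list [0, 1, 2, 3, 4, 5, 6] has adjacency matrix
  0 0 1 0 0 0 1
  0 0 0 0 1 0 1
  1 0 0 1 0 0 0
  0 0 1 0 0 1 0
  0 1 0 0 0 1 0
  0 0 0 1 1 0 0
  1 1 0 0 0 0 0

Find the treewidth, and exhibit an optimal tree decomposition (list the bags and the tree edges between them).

The largest bag has 3 vertices, giving width 2; this decomposition certifies tw(G) ≤ 2. For the lower bound, G contains the cycle 6–0–2–3–5–4–1–6, so G is not a forest; only forests have treewidth ≤ 1, hence tw(G) ≥ 2. The upper and lower bounds meet at 2, so that is the treewidth.

Treewidth 2.
One optimal decomposition is:
Bags: B1 = {0, 2, 6}  B2 = {2, 3, 6}  B3 = {3, 5, 6}  B4 = {4, 5, 6}  B5 = {1, 4, 6}
Tree: B1–B2, B2–B3, B3–B4, B4–B5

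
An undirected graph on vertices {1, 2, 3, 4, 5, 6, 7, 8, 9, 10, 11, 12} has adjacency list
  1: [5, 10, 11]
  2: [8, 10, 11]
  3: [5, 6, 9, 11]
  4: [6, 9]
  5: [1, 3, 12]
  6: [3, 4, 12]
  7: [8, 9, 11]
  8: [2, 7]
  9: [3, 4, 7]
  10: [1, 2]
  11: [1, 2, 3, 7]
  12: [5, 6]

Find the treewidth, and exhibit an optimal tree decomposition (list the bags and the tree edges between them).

Every bag has size at most 4, so the width is 4 − 1 = 3 and tw(G) ≤ 3. For the lower bound: the 4 vertex sets {2,8,10}, {1}, {11}, {3,5,7,9} are disjoint, each induces a connected subgraph, and every pair is joined by at least one edge of G. Contracting each set to a single vertex therefore yields K_{4} as a minor, and since treewidth is minor-monotone, tw(G) ≥ tw(K_{4}) = 3. Hence tw(G) = 3 exactly.

Treewidth 3.
One optimal decomposition is:
Bags: B1 = {1, 2, 8, 10}  B2 = {1, 2, 8, 11}  B3 = {1, 7, 8, 11}  B4 = {1, 5, 7, 11}  B5 = {3, 5, 7, 11}  B6 = {3, 5, 7, 9}  B7 = {3, 5, 9, 12}  B8 = {3, 6, 9, 12}  B9 = {4, 6, 9, 12}
Tree: B1–B2, B2–B3, B3–B4, B4–B5, B5–B6, B6–B7, B7–B8, B8–B9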